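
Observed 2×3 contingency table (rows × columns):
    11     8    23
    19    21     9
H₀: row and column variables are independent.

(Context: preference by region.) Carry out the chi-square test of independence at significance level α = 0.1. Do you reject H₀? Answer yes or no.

Row totals [42, 49], col totals [30, 29, 32], n=91
χ² = (11−13.85)²/13.85 + (8−13.38)²/13.38 + (23−14.77)²/14.77 + (19−16.15)²/16.15 + (21−15.62)²/15.62 + (9−17.23)²/17.23 = 13.6281
df = 2
p-value (upper-tail) = 0.00110
At α=0.1: p < α → reject H₀

reject H₀: yes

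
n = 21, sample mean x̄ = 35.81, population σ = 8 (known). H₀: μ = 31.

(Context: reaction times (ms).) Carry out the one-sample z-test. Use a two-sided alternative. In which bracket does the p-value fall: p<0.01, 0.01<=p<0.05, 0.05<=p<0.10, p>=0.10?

SE = σ/√n = 8/√21 = 1.7457
z = (x̄−μ₀)/SE = (35.81−31)/1.7457 = 2.7553
p-value (two-sided) = 0.00586
→ bracket: p<0.01

p-value bracket: p<0.01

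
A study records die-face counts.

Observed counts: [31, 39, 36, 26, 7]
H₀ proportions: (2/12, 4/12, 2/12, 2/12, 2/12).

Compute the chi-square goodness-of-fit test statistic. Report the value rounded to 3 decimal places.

test statistic = 22.547

n = 139; E_i = n·p_i = [23.17, 46.33, 23.17, 23.17, 23.17]
χ² = (31−23.17)²/23.17 + (39−46.33)²/46.33 + (36−23.17)²/23.17 + (26−23.17)²/23.17 + (7−23.17)²/23.17 = 22.5468
df = 4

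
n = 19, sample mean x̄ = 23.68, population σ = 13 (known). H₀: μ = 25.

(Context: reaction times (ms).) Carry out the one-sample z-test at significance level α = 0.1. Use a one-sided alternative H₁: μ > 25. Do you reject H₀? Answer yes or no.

SE = σ/√n = 13/√19 = 2.9824
z = (x̄−μ₀)/SE = (23.68−25)/2.9824 = -0.4426
p-value (one-sided, H₁ greater) = 0.67097
At α=0.1: p ≥ α → fail to reject H₀

reject H₀: no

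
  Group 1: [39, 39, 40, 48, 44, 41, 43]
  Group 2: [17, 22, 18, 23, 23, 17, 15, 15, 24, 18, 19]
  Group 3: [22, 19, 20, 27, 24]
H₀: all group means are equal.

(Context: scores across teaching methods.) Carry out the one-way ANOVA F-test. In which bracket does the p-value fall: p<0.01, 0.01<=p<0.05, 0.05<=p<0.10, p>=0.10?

p-value bracket: p<0.01

Group means [42.00, 19.18, 22.40], grand mean 26.826
SSB = Σnᵢ(x̄ᵢ−x̄)² = 2352.468; SSW = ΣΣ(x−x̄ᵢ)² = 212.836
MSB = 2352.468/2 = 1176.2340; MSW = 212.836/20 = 10.6418
F = MSB/MSW = 110.5294
df = (2, 20)
p-value (upper-tail) = 0.00000
→ bracket: p<0.01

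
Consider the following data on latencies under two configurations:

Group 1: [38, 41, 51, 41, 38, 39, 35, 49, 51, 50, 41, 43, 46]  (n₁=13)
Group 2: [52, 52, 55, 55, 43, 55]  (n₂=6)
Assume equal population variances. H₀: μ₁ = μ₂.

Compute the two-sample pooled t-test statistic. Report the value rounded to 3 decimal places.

test statistic = -3.347

x̄₁=43.308, s₁=5.498, n₁=13
x̄₂=52.000, s₂=4.648, n₂=6
s_p² = [12·5.498² + 5·4.648²]/17 = 27.6923
SE = √(s_p²·(1/13+1/6)) = 2.5972
t = (43.308−52.000)/2.5972 = -3.3468
df = 17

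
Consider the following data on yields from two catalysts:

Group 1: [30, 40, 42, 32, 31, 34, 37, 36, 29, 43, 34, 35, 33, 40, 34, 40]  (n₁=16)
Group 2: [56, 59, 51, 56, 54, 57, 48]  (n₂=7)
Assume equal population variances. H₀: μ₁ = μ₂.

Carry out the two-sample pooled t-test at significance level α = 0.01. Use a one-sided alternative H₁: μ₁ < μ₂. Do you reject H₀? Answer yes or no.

x̄₁=35.625, s₁=4.319, n₁=16
x̄₂=54.429, s₂=3.780, n₂=7
s_p² = [15·4.319² + 6·3.780²]/21 = 17.4031
SE = √(s_p²·(1/16+1/7)) = 1.8905
t = (35.625−54.429)/1.8905 = -9.9466
df = 21
p-value (one-sided, H₁ less) = 0.00000
At α=0.01: p < α → reject H₀

reject H₀: yes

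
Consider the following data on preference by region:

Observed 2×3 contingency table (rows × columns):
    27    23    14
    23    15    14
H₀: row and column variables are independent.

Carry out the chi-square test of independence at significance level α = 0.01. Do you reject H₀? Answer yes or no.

reject H₀: no

Row totals [64, 52], col totals [50, 38, 28], n=116
χ² = (27−27.59)²/27.59 + (23−20.97)²/20.97 + (14−15.45)²/15.45 + (23−22.41)²/22.41 + (15−17.03)²/17.03 + (14−12.55)²/12.55 = 0.7711
df = 2
p-value (upper-tail) = 0.68008
At α=0.01: p ≥ α → fail to reject H₀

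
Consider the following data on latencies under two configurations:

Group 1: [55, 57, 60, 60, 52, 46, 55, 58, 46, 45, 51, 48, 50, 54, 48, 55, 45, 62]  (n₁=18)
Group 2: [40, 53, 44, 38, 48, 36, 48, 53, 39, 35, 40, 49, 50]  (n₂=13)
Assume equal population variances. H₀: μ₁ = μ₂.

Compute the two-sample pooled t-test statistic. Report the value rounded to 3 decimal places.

x̄₁=52.611, s₁=5.532, n₁=18
x̄₂=44.077, s₂=6.409, n₂=13
s_p² = [17·5.532² + 12·6.409²]/29 = 34.9380
SE = √(s_p²·(1/18+1/13)) = 2.1514
t = (52.611−44.077)/2.1514 = 3.9668
df = 29

test statistic = 3.967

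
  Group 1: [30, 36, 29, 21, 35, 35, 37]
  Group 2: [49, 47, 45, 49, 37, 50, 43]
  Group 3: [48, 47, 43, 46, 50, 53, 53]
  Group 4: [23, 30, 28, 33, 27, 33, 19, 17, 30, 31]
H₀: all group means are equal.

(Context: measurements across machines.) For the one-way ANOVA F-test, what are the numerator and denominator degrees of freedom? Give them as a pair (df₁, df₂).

degrees of freedom = [3, 27]

k = 4 groups, N = 31 total
df = (k−1, N−k) = (4−1, 31−4) = (3, 27)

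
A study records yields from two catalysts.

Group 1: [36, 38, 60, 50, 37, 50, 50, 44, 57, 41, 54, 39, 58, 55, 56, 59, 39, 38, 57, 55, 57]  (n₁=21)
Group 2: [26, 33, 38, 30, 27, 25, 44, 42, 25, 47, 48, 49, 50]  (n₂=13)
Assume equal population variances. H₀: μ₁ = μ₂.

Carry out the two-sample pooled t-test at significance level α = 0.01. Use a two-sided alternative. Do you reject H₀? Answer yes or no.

reject H₀: yes

x̄₁=49.048, s₁=8.623, n₁=21
x̄₂=37.231, s₂=9.926, n₂=13
s_p² = [20·8.623² + 12·9.926²]/32 = 83.4144
SE = √(s_p²·(1/21+1/13)) = 3.2231
t = (49.048−37.231)/3.2231 = 3.6663
df = 32
p-value (two-sided) = 0.00089
At α=0.01: p < α → reject H₀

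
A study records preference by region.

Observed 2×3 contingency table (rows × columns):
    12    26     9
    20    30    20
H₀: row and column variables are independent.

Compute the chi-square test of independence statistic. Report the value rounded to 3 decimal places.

Row totals [47, 70], col totals [32, 56, 29], n=117
χ² = (12−12.85)²/12.85 + (26−22.50)²/22.50 + (9−11.65)²/11.65 + (20−19.15)²/19.15 + (30−33.50)²/33.50 + (20−17.35)²/17.35 = 2.0146
df = 2

test statistic = 2.015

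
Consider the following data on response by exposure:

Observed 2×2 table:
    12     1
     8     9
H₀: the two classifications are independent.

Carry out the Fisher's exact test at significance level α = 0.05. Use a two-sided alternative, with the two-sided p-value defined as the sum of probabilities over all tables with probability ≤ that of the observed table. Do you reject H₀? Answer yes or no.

reject H₀: yes

Margins: r₁=13, r₂=17, c₁=20, c₂=10, n=30
p_obs = C(13,12)·C(17,8)/C(30,20); sum pmf over tables with pmf ≤ p_obs
p-value (two-sided) = 0.01741
At α=0.05: p < α → reject H₀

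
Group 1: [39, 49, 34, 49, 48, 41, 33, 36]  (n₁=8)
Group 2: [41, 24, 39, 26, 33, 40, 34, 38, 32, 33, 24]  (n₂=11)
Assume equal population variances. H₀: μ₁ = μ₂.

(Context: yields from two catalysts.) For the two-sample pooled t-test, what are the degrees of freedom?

df = n₁ + n₂ − 2 = 8 + 11 − 2 = 17

degrees of freedom = 17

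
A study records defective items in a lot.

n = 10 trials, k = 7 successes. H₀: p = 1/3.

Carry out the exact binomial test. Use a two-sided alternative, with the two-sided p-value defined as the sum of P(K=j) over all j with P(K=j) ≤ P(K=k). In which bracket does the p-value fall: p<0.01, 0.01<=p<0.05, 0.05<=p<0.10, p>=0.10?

Exact binomial: n=10, k=7, p₀=1/3=0.3333
P(X=j) = C(n,j)·p₀^j·(1−p₀)^(n−j); p = Σ P(X=j) over j with P(X=j) ≤ P(X=7)
p-value (two-sided) = 0.01966
→ bracket: 0.01<=p<0.05

p-value bracket: 0.01<=p<0.05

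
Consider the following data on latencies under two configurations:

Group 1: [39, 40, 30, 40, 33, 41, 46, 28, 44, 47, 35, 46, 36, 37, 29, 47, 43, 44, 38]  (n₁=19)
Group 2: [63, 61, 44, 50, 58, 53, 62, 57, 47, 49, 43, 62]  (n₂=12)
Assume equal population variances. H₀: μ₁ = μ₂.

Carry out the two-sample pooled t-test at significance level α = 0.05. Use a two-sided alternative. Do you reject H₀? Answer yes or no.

reject H₀: yes

x̄₁=39.105, s₁=6.082, n₁=19
x̄₂=54.083, s₂=7.354, n₂=12
s_p² = [18·6.082² + 11·7.354²]/29 = 43.4726
SE = √(s_p²·(1/19+1/12)) = 2.4312
t = (39.105−54.083)/2.4312 = -6.1608
df = 29
p-value (two-sided) = 0.00000
At α=0.05: p < α → reject H₀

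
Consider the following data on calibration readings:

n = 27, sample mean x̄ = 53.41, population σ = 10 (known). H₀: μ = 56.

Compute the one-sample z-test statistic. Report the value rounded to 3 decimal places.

SE = σ/√n = 10/√27 = 1.9245
z = (x̄−μ₀)/SE = (53.41−56)/1.9245 = -1.3458

test statistic = -1.346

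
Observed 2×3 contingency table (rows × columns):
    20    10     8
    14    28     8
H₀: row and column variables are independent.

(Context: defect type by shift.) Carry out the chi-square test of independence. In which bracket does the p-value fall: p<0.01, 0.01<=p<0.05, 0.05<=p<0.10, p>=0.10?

Row totals [38, 50], col totals [34, 38, 16], n=88
χ² = (20−14.68)²/14.68 + (10−16.41)²/16.41 + (8−6.91)²/6.91 + (14−19.32)²/19.32 + (28−21.59)²/21.59 + (8−9.09)²/9.09 = 8.0994
df = 2
p-value (upper-tail) = 0.01743
→ bracket: 0.01<=p<0.05

p-value bracket: 0.01<=p<0.05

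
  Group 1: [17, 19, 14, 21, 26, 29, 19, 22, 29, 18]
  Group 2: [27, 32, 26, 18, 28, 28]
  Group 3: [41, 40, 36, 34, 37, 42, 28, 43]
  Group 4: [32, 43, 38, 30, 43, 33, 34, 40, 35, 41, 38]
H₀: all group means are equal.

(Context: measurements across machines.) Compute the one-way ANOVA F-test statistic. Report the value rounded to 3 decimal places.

Group means [21.40, 26.50, 37.62, 37.00], grand mean 30.886
SSB = Σnᵢ(x̄ᵢ−x̄)² = 1789.768; SSW = ΣΣ(x−x̄ᵢ)² = 717.775
MSB = 1789.768/3 = 596.5893; MSW = 717.775/31 = 23.1540
F = MSB/MSW = 25.7661
df = (3, 31)

test statistic = 25.766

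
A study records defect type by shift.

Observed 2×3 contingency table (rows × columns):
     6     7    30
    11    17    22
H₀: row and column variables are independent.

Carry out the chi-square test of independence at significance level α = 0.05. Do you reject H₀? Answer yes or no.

Row totals [43, 50], col totals [17, 24, 52], n=93
χ² = (6−7.86)²/7.86 + (7−11.10)²/11.10 + (30−24.04)²/24.04 + (11−9.14)²/9.14 + (17−12.90)²/12.90 + (22−27.96)²/27.96 = 6.3773
df = 2
p-value (upper-tail) = 0.04123
At α=0.05: p < α → reject H₀

reject H₀: yes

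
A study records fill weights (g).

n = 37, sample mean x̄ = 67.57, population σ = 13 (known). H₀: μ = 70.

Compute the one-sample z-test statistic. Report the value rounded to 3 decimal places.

test statistic = -1.137

SE = σ/√n = 13/√37 = 2.1372
z = (x̄−μ₀)/SE = (67.57−70)/2.1372 = -1.1370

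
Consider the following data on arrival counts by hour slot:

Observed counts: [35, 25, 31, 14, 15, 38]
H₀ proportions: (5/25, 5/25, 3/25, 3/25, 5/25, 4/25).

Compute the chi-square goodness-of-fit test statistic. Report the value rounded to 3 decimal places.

test statistic = 25.808

n = 158; E_i = n·p_i = [31.60, 31.60, 18.96, 18.96, 31.60, 25.28]
χ² = (35−31.60)²/31.60 + (25−31.60)²/31.60 + (31−18.96)²/18.96 + (14−18.96)²/18.96 + (15−31.60)²/31.60 + (38−25.28)²/25.28 = 25.8080
df = 5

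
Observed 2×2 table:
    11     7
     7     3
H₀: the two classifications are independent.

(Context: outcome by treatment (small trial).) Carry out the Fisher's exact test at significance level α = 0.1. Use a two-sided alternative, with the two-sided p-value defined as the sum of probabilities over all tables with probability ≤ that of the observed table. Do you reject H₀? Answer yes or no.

Margins: r₁=18, r₂=10, c₁=18, c₂=10, n=28
p_obs = C(18,11)·C(10,7)/C(28,18); sum pmf over tables with pmf ≤ p_obs
p-value (two-sided) = 0.70293
At α=0.1: p ≥ α → fail to reject H₀

reject H₀: no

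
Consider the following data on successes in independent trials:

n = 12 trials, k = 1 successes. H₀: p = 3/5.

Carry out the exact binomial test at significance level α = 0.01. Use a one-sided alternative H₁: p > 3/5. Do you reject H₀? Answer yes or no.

Exact binomial: n=12, k=1, p₀=3/5=0.6000
P(X≥1) from Σ C(n,i)·p₀^i·(1−p₀)^(n−i)
p-value (one-sided, H₁ greater) = 0.99998
At α=0.01: p ≥ α → fail to reject H₀

reject H₀: no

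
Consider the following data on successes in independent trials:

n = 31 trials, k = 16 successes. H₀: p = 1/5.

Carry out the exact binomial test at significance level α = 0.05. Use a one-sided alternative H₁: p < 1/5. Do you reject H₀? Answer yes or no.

reject H₀: no

Exact binomial: n=31, k=16, p₀=1/5=0.2000
P(X≤16) from Σ C(n,i)·p₀^i·(1−p₀)^(n−i)
p-value (one-sided, H₁ less) = 0.99998
At α=0.05: p ≥ α → fail to reject H₀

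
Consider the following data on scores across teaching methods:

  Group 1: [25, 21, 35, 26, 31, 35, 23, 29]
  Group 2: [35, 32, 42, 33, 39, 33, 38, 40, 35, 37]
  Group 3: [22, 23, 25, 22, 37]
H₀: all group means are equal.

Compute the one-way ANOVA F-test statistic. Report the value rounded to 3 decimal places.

test statistic = 10.737

Group means [28.12, 36.40, 25.80], grand mean 31.217
SSB = Σnᵢ(x̄ᵢ−x̄)² = 491.838; SSW = ΣΣ(x−x̄ᵢ)² = 458.075
MSB = 491.838/2 = 245.9190; MSW = 458.075/20 = 22.9038
F = MSB/MSW = 10.7371
df = (2, 20)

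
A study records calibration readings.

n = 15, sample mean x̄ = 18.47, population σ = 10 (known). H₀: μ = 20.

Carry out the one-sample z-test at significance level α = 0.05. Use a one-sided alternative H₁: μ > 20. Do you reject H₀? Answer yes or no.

SE = σ/√n = 10/√15 = 2.5820
z = (x̄−μ₀)/SE = (18.47−20)/2.5820 = -0.5926
p-value (one-sided, H₁ greater) = 0.72326
At α=0.05: p ≥ α → fail to reject H₀

reject H₀: no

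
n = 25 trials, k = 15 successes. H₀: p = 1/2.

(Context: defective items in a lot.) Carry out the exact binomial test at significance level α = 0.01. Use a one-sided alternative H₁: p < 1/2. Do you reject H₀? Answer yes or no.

Exact binomial: n=25, k=15, p₀=1/2=0.5000
P(X≤15) from Σ C(n,i)·p₀^i·(1−p₀)^(n−i)
p-value (one-sided, H₁ less) = 0.88524
At α=0.01: p ≥ α → fail to reject H₀

reject H₀: no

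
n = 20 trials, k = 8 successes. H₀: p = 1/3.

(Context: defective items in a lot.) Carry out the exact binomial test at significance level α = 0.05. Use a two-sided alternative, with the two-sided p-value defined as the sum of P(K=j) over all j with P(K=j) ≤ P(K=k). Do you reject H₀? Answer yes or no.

reject H₀: no

Exact binomial: n=20, k=8, p₀=1/3=0.3333
P(X=j) = C(n,j)·p₀^j·(1−p₀)^(n−j); p = Σ P(X=j) over j with P(X=j) ≤ P(X=8)
p-value (two-sided) = 0.63574
At α=0.05: p ≥ α → fail to reject H₀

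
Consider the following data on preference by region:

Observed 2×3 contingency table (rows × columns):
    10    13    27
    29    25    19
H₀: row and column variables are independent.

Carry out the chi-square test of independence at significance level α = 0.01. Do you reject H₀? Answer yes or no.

reject H₀: yes

Row totals [50, 73], col totals [39, 38, 46], n=123
χ² = (10−15.85)²/15.85 + (13−15.45)²/15.45 + (27−18.70)²/18.70 + (29−23.15)²/23.15 + (25−22.55)²/22.55 + (19−27.30)²/27.30 = 10.5036
df = 2
p-value (upper-tail) = 0.00524
At α=0.01: p < α → reject H₀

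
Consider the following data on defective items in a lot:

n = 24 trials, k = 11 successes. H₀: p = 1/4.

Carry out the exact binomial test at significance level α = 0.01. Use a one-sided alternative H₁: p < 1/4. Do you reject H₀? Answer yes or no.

Exact binomial: n=24, k=11, p₀=1/4=0.2500
P(X≤11) from Σ C(n,i)·p₀^i·(1−p₀)^(n−i)
p-value (one-sided, H₁ less) = 0.99280
At α=0.01: p ≥ α → fail to reject H₀

reject H₀: no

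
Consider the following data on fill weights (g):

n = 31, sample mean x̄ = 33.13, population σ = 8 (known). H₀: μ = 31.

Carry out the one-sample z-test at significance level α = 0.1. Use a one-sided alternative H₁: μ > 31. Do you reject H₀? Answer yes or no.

reject H₀: yes

SE = σ/√n = 8/√31 = 1.4368
z = (x̄−μ₀)/SE = (33.13−31)/1.4368 = 1.4824
p-value (one-sided, H₁ greater) = 0.06911
At α=0.1: p < α → reject H₀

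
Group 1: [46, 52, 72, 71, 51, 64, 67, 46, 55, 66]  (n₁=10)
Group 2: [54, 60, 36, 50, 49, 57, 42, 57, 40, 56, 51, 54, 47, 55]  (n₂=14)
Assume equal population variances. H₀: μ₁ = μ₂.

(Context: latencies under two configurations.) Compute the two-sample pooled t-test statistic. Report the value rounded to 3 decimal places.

test statistic = 2.406

x̄₁=59.000, s₁=10.100, n₁=10
x̄₂=50.571, s₂=7.111, n₂=14
s_p² = [9·10.100² + 13·7.111²]/22 = 71.6104
SE = √(s_p²·(1/10+1/14)) = 3.5037
t = (59.000−50.571)/3.5037 = 2.4056
df = 22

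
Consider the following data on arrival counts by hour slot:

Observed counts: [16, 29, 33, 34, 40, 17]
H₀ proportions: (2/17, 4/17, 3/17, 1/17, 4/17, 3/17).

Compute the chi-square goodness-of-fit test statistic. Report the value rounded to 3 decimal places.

n = 169; E_i = n·p_i = [19.88, 39.76, 29.82, 9.94, 39.76, 29.82]
χ² = (16−19.88)²/19.88 + (29−39.76)²/39.76 + (33−29.82)²/29.82 + (34−9.94)²/9.94 + (40−39.76)²/39.76 + (17−29.82)²/29.82 = 67.7510
df = 5

test statistic = 67.751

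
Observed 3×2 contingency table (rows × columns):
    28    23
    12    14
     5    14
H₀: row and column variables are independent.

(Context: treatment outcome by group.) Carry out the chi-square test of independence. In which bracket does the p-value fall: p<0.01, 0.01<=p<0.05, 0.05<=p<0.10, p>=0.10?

Row totals [51, 26, 19], col totals [45, 51], n=96
χ² = (28−23.91)²/23.91 + (23−27.09)²/27.09 + (12−12.19)²/12.19 + (14−13.81)²/13.81 + (5−8.91)²/8.91 + (14−10.09)²/10.09 = 4.5500
df = 2
p-value (upper-tail) = 0.10280
→ bracket: p>=0.10

p-value bracket: p>=0.10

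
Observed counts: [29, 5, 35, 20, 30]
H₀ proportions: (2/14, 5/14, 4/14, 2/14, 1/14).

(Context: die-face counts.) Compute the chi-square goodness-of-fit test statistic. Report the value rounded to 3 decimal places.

n = 119; E_i = n·p_i = [17.00, 42.50, 34.00, 17.00, 8.50]
χ² = (29−17.00)²/17.00 + (5−42.50)²/42.50 + (35−34.00)²/34.00 + (20−17.00)²/17.00 + (30−8.50)²/8.50 = 96.5000
df = 4

test statistic = 96.500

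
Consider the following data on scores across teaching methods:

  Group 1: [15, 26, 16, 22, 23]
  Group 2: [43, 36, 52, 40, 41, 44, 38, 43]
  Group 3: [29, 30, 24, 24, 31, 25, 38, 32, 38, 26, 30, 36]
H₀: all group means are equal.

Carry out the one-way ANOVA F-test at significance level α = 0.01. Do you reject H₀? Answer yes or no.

Group means [20.40, 42.12, 30.25], grand mean 32.080
SSB = Σnᵢ(x̄ᵢ−x̄)² = 1529.515; SSW = ΣΣ(x−x̄ᵢ)² = 534.325
MSB = 1529.515/2 = 764.7575; MSW = 534.325/22 = 24.2875
F = MSB/MSW = 31.4877
df = (2, 22)
p-value (upper-tail) = 0.00000
At α=0.01: p < α → reject H₀

reject H₀: yes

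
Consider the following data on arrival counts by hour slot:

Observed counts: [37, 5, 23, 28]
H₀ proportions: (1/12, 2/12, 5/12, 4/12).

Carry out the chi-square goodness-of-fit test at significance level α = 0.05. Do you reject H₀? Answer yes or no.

reject H₀: yes

n = 93; E_i = n·p_i = [7.75, 15.50, 38.75, 31.00]
χ² = (37−7.75)²/7.75 + (5−15.50)²/15.50 + (23−38.75)²/38.75 + (28−31.00)²/31.00 = 124.2000
df = 3
p-value (upper-tail) = 0.00000
At α=0.05: p < α → reject H₀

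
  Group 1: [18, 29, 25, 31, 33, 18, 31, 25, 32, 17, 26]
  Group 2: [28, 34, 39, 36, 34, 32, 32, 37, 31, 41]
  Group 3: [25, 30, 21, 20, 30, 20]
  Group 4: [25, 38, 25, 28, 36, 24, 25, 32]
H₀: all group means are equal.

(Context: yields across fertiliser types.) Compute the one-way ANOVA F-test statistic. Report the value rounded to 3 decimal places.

test statistic = 6.633

Group means [25.91, 34.40, 24.33, 29.12], grand mean 28.800
SSB = Σnᵢ(x̄ᵢ−x̄)² = 526.083; SSW = ΣΣ(x−x̄ᵢ)² = 819.517
MSB = 526.083/3 = 175.3609; MSW = 819.517/31 = 26.4360
F = MSB/MSW = 6.6334
df = (3, 31)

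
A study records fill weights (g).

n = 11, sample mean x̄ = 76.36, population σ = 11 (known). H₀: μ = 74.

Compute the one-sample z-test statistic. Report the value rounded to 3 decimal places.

SE = σ/√n = 11/√11 = 3.3166
z = (x̄−μ₀)/SE = (76.36−74)/3.3166 = 0.7116

test statistic = 0.712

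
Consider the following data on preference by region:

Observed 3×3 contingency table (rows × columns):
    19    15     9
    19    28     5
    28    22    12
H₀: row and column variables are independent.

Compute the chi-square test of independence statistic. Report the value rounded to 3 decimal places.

test statistic = 5.779

Row totals [43, 52, 62], col totals [66, 65, 26], n=157
χ² = (19−18.08)²/18.08 + (15−17.80)²/17.80 + (9−7.12)²/7.12 + (19−21.86)²/21.86 + (28−21.53)²/21.53 + (5−8.61)²/8.61 + (28−26.06)²/26.06 + (22−25.67)²/25.67 + (12−10.27)²/10.27 = 5.7787
df = 4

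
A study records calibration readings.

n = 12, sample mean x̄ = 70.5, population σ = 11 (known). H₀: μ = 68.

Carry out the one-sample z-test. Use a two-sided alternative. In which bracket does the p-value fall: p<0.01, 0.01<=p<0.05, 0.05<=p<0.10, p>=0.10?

SE = σ/√n = 11/√12 = 3.1754
z = (x̄−μ₀)/SE = (70.5−68)/3.1754 = 0.7873
p-value (two-sided) = 0.43111
→ bracket: p>=0.10

p-value bracket: p>=0.10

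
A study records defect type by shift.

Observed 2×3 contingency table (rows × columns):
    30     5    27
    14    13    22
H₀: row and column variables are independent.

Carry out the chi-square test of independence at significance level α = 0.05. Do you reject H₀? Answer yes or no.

Row totals [62, 49], col totals [44, 18, 49], n=111
χ² = (30−24.58)²/24.58 + (5−10.05)²/10.05 + (27−27.37)²/27.37 + (14−19.42)²/19.42 + (13−7.95)²/7.95 + (22−21.63)²/21.63 = 8.4777
df = 2
p-value (upper-tail) = 0.01442
At α=0.05: p < α → reject H₀

reject H₀: yes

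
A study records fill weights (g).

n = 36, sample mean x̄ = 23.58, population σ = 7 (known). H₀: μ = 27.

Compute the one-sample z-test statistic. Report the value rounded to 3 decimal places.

test statistic = -2.931

SE = σ/√n = 7/√36 = 1.1667
z = (x̄−μ₀)/SE = (23.58−27)/1.1667 = -2.9314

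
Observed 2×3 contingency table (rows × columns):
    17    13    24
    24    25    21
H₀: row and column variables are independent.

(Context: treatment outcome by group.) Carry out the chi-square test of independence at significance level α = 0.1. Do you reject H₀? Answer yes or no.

reject H₀: no

Row totals [54, 70], col totals [41, 38, 45], n=124
χ² = (17−17.85)²/17.85 + (13−16.55)²/16.55 + (24−19.60)²/19.60 + (24−23.15)²/23.15 + (25−21.45)²/21.45 + (21−25.40)²/25.40 = 3.1729
df = 2
p-value (upper-tail) = 0.20465
At α=0.1: p ≥ α → fail to reject H₀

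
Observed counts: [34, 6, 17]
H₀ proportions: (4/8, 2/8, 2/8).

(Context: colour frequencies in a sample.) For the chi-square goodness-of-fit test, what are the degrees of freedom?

degrees of freedom = 2

df = k − 1 = 3 − 1 = 2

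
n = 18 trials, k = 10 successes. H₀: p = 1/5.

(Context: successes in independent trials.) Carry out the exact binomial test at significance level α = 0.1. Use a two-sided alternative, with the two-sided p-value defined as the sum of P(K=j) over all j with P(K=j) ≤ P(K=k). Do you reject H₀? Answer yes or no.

reject H₀: yes

Exact binomial: n=18, k=10, p₀=1/5=0.2000
P(X=j) = C(n,j)·p₀^j·(1−p₀)^(n−j); p = Σ P(X=j) over j with P(X=j) ≤ P(X=10)
p-value (two-sided) = 0.00091
At α=0.1: p < α → reject H₀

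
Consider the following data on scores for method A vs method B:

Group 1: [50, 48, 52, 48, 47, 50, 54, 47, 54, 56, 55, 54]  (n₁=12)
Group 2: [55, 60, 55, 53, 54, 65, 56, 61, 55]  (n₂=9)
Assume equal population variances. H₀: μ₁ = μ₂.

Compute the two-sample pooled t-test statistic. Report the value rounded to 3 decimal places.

x̄₁=51.250, s₁=3.306, n₁=12
x̄₂=57.111, s₂=3.983, n₂=9
s_p² = [11·3.306² + 8·3.983²]/19 = 13.0073
SE = √(s_p²·(1/12+1/9)) = 1.5903
t = (51.250−57.111)/1.5903 = -3.6854
df = 19

test statistic = -3.685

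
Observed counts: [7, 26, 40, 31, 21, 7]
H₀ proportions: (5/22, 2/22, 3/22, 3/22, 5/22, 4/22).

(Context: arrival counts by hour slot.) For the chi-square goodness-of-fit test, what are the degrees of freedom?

df = k − 1 = 6 − 1 = 5

degrees of freedom = 5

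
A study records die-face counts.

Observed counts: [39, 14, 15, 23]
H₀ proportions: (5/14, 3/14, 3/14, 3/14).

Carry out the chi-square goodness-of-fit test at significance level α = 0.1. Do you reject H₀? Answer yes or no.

reject H₀: no

n = 91; E_i = n·p_i = [32.50, 19.50, 19.50, 19.50]
χ² = (39−32.50)²/32.50 + (14−19.50)²/19.50 + (15−19.50)²/19.50 + (23−19.50)²/19.50 = 4.5179
df = 3
p-value (upper-tail) = 0.21069
At α=0.1: p ≥ α → fail to reject H₀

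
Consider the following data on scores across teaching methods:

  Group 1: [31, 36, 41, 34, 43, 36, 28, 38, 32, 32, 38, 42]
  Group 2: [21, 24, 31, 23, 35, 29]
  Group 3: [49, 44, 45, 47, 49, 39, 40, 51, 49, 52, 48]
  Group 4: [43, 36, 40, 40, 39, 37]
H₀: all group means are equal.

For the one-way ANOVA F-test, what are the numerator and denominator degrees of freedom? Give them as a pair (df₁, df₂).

k = 4 groups, N = 35 total
df = (k−1, N−k) = (4−1, 35−4) = (3, 31)

degrees of freedom = [3, 31]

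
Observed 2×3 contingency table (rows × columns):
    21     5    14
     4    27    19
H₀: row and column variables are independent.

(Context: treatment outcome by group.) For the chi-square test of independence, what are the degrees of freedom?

df = (r−1)(c−1) = (2−1)·(3−1) = 2

degrees of freedom = 2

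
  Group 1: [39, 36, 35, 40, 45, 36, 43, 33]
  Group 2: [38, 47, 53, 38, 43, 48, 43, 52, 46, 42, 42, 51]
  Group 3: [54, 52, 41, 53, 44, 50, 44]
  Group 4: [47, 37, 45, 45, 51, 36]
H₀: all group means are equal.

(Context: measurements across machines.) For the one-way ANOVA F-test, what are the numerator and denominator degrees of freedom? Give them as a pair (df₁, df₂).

degrees of freedom = [3, 29]

k = 4 groups, N = 33 total
df = (k−1, N−k) = (4−1, 33−4) = (3, 29)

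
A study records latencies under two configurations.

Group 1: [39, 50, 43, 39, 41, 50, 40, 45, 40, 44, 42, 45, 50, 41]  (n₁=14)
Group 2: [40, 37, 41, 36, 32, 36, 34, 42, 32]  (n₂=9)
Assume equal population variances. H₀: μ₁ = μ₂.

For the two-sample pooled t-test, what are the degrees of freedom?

degrees of freedom = 21

df = n₁ + n₂ − 2 = 14 + 9 − 2 = 21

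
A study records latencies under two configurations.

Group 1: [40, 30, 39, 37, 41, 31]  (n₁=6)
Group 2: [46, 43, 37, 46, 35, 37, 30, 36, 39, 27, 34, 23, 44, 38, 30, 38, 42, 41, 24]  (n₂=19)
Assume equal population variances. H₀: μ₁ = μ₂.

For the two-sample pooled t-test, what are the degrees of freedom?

df = n₁ + n₂ − 2 = 6 + 19 − 2 = 23

degrees of freedom = 23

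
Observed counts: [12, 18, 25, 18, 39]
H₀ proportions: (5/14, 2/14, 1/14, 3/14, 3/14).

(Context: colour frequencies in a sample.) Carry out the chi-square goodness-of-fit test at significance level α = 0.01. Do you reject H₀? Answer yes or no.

reject H₀: yes

n = 112; E_i = n·p_i = [40.00, 16.00, 8.00, 24.00, 24.00]
χ² = (12−40.00)²/40.00 + (18−16.00)²/16.00 + (25−8.00)²/8.00 + (18−24.00)²/24.00 + (39−24.00)²/24.00 = 66.8500
df = 4
p-value (upper-tail) = 0.00000
At α=0.01: p < α → reject H₀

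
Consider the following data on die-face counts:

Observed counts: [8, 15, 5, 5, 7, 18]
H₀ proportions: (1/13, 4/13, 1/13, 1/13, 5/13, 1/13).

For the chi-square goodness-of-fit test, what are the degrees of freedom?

df = k − 1 = 6 − 1 = 5

degrees of freedom = 5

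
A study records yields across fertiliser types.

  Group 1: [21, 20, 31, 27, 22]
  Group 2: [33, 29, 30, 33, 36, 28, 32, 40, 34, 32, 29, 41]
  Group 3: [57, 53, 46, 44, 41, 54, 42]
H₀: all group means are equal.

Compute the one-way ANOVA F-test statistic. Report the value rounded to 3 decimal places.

test statistic = 36.571

Group means [24.20, 33.08, 48.14], grand mean 35.625
SSB = Σnᵢ(x̄ᵢ−x̄)² = 1827.051; SSW = ΣΣ(x−x̄ᵢ)² = 524.574
MSB = 1827.051/2 = 913.5256; MSW = 524.574/21 = 24.9797
F = MSB/MSW = 36.5707
df = (2, 21)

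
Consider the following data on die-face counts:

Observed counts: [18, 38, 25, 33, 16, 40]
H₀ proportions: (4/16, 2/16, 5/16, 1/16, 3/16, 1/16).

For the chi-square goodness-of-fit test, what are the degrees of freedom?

df = k − 1 = 6 − 1 = 5

degrees of freedom = 5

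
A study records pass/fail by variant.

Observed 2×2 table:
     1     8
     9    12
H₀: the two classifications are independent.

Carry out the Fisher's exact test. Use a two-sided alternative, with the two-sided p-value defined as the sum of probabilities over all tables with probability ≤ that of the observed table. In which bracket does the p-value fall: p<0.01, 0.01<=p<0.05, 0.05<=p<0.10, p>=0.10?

p-value bracket: p>=0.10

Margins: r₁=9, r₂=21, c₁=10, c₂=20, n=30
p_obs = C(9,1)·C(21,9)/C(30,10); sum pmf over tables with pmf ≤ p_obs
p-value (two-sided) = 0.20351
→ bracket: p>=0.10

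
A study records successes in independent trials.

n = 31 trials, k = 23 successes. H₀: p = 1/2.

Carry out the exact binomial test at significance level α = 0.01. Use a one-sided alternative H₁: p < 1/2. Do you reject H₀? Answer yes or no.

reject H₀: no

Exact binomial: n=31, k=23, p₀=1/2=0.5000
P(X≤23) from Σ C(n,i)·p₀^i·(1−p₀)^(n−i)
p-value (one-sided, H₁ less) = 0.99834
At α=0.01: p ≥ α → fail to reject H₀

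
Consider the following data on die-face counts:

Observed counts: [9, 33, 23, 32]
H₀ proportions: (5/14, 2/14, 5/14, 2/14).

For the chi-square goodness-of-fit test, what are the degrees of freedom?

df = k − 1 = 4 − 1 = 3

degrees of freedom = 3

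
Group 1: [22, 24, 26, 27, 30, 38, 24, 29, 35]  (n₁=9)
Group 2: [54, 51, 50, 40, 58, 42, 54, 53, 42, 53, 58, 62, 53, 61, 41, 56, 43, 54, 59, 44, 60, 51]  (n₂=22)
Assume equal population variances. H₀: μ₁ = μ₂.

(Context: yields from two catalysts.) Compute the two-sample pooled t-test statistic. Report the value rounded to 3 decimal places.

test statistic = -9.067

x̄₁=28.333, s₁=5.315, n₁=9
x̄₂=51.773, s₂=6.941, n₂=22
s_p² = [8·5.315² + 21·6.941²]/29 = 42.6850
SE = √(s_p²·(1/9+1/22)) = 2.5851
t = (28.333−51.773)/2.5851 = -9.0669
df = 29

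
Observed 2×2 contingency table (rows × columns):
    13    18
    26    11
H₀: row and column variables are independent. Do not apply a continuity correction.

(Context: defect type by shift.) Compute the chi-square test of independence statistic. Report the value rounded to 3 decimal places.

test statistic = 5.537

Row totals [31, 37], col totals [39, 29], n=68
χ² = (13−17.78)²/17.78 + (18−13.22)²/13.22 + (26−21.22)²/21.22 + (11−15.78)²/15.78 = 5.5367
df = 1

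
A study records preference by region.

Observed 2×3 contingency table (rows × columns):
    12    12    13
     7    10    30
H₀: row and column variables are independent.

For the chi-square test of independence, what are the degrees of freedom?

degrees of freedom = 2

df = (r−1)(c−1) = (2−1)·(3−1) = 2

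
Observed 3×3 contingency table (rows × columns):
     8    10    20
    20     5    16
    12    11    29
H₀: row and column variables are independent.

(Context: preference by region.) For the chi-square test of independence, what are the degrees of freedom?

df = (r−1)(c−1) = (3−1)·(3−1) = 4

degrees of freedom = 4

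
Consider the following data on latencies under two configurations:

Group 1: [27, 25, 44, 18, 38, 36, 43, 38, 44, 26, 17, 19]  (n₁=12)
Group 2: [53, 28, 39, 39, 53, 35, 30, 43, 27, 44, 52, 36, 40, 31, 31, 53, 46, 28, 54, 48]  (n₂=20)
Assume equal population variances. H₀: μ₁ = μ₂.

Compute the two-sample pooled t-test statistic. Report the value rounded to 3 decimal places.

test statistic = -2.568

x̄₁=31.250, s₁=10.402, n₁=12
x̄₂=40.500, s₂=9.539, n₂=20
s_p² = [11·10.402² + 19·9.539²]/30 = 97.3083
SE = √(s_p²·(1/12+1/20)) = 3.6020
t = (31.250−40.500)/3.6020 = -2.5680
df = 30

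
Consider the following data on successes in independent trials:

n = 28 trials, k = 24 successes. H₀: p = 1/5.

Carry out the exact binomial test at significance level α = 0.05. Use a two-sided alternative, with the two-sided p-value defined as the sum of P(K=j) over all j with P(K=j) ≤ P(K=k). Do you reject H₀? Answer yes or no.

reject H₀: yes

Exact binomial: n=28, k=24, p₀=1/5=0.2000
P(X=j) = C(n,j)·p₀^j·(1−p₀)^(n−j); p = Σ P(X=j) over j with P(X=j) ≤ P(X=24)
p-value (two-sided) = 0.00000
At α=0.05: p < α → reject H₀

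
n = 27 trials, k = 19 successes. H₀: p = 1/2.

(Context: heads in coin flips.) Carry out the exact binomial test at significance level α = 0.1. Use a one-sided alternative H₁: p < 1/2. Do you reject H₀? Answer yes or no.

Exact binomial: n=27, k=19, p₀=1/2=0.5000
P(X≤19) from Σ C(n,i)·p₀^i·(1−p₀)^(n−i)
p-value (one-sided, H₁ less) = 0.99042
At α=0.1: p ≥ α → fail to reject H₀

reject H₀: no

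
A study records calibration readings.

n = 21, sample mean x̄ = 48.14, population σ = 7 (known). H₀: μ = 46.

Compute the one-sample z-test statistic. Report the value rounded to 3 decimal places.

SE = σ/√n = 7/√21 = 1.5275
z = (x̄−μ₀)/SE = (48.14−46)/1.5275 = 1.4010

test statistic = 1.401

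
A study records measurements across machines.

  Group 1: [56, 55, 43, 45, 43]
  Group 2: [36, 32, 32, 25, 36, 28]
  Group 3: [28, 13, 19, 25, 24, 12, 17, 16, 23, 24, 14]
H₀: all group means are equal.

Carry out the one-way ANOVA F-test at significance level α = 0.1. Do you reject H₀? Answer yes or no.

reject H₀: yes

Group means [48.40, 31.50, 19.55], grand mean 29.364
SSB = Σnᵢ(x̄ᵢ−x̄)² = 2899.664; SSW = ΣΣ(x−x̄ᵢ)² = 569.427
MSB = 2899.664/2 = 1449.8318; MSW = 569.427/19 = 29.9699
F = MSB/MSW = 48.3763
df = (2, 19)
p-value (upper-tail) = 0.00000
At α=0.1: p < α → reject H₀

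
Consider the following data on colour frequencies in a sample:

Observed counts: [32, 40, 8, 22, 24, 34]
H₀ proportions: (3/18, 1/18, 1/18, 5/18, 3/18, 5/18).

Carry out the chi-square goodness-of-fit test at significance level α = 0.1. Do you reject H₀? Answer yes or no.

n = 160; E_i = n·p_i = [26.67, 8.89, 8.89, 44.44, 26.67, 44.44]
χ² = (32−26.67)²/26.67 + (40−8.89)²/8.89 + (8−8.89)²/8.89 + (22−44.44)²/44.44 + (24−26.67)²/26.67 + (34−44.44)²/44.44 = 124.1000
df = 5
p-value (upper-tail) = 0.00000
At α=0.1: p < α → reject H₀

reject H₀: yes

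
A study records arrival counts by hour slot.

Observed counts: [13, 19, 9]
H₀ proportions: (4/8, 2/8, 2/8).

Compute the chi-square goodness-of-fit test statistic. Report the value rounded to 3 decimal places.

test statistic = 10.366

n = 41; E_i = n·p_i = [20.50, 10.25, 10.25]
χ² = (13−20.50)²/20.50 + (19−10.25)²/10.25 + (9−10.25)²/10.25 = 10.3659
df = 2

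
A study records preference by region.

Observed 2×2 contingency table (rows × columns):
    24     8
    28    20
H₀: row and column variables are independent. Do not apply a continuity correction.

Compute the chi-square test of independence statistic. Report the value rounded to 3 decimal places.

test statistic = 2.344

Row totals [32, 48], col totals [52, 28], n=80
χ² = (24−20.80)²/20.80 + (8−11.20)²/11.20 + (28−31.20)²/31.20 + (20−16.80)²/16.80 = 2.3443
df = 1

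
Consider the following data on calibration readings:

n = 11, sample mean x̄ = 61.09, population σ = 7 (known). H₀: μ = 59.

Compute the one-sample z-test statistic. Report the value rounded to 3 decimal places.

SE = σ/√n = 7/√11 = 2.1106
z = (x̄−μ₀)/SE = (61.09−59)/2.1106 = 0.9902

test statistic = 0.990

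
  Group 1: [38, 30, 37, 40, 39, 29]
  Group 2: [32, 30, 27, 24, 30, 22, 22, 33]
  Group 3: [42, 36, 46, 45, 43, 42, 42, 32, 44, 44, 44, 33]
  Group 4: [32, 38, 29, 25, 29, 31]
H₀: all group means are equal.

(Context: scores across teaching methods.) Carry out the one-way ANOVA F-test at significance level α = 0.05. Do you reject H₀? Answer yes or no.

Group means [35.50, 27.50, 41.08, 30.67], grand mean 34.688
SSB = Σnᵢ(x̄ᵢ−x̄)² = 1005.125; SSW = ΣΣ(x−x̄ᵢ)² = 587.750
MSB = 1005.125/3 = 335.0417; MSW = 587.750/28 = 20.9911
F = MSB/MSW = 15.9612
df = (3, 28)
p-value (upper-tail) = 0.00000
At α=0.05: p < α → reject H₀

reject H₀: yes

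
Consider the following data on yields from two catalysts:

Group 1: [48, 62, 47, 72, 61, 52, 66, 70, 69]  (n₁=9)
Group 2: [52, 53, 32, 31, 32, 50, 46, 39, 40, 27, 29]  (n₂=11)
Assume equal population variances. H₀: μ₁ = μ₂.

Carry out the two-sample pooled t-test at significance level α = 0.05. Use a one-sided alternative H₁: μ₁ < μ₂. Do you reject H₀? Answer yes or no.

x̄₁=60.778, s₁=9.602, n₁=9
x̄₂=39.182, s₂=9.704, n₂=11
s_p² = [8·9.602² + 10·9.704²]/18 = 93.2884
SE = √(s_p²·(1/9+1/11)) = 4.3412
t = (60.778−39.182)/4.3412 = 4.9746
df = 18
p-value (one-sided, H₁ less) = 0.99995
At α=0.05: p ≥ α → fail to reject H₀

reject H₀: no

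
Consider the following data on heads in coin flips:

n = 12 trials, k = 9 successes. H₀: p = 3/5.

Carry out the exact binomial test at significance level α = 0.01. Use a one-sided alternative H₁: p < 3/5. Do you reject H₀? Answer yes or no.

reject H₀: no

Exact binomial: n=12, k=9, p₀=3/5=0.6000
P(X≤9) from Σ C(n,i)·p₀^i·(1−p₀)^(n−i)
p-value (one-sided, H₁ less) = 0.91656
At α=0.01: p ≥ α → fail to reject H₀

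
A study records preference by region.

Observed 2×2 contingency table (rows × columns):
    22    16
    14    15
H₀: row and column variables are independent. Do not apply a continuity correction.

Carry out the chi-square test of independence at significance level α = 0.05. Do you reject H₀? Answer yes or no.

Row totals [38, 29], col totals [36, 31], n=67
χ² = (22−20.42)²/20.42 + (16−17.58)²/17.58 + (14−15.58)²/15.58 + (15−13.42)²/13.42 = 0.6121
df = 1
p-value (upper-tail) = 0.43399
At α=0.05: p ≥ α → fail to reject H₀

reject H₀: no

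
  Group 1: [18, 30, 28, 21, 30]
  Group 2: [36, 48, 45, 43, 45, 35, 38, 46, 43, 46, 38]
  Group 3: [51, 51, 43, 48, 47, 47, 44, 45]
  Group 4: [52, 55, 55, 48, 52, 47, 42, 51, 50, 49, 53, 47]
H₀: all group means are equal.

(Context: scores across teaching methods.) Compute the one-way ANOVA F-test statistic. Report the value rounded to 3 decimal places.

test statistic = 44.582

Group means [25.40, 42.09, 47.00, 50.08], grand mean 43.528
SSB = Σnᵢ(x̄ᵢ−x̄)² = 2277.946; SSW = ΣΣ(x−x̄ᵢ)² = 545.026
MSB = 2277.946/3 = 759.3155; MSW = 545.026/32 = 17.0321
F = MSB/MSW = 44.5816
df = (3, 32)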